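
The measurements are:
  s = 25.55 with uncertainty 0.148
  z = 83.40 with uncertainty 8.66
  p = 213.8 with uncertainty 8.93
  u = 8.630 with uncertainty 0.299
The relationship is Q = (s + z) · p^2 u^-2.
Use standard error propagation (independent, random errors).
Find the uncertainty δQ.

9000

Let w = s + z = 109.0. δw = √(δs² + δz²) = √(0.0219 + 75.0) = 8.66, so δw/w = 0.0795.
Q is then a monomial in w, p, u:
δQ/Q = √((δw/w)² + (2·δp/p)² + (-2·δu/u)²) = √(0.00632 + 0.00698 + 0.00480) = 0.135
Q = 66870, so δQ = 0.135 × 66870 = 9000.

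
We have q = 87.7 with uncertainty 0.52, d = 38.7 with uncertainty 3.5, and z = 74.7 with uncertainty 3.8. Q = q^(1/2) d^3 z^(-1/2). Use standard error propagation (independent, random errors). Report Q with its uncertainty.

62800 ± 17100

Since Q is a product/quotient, work with relative uncertainties:
  (½·δq/q)² = (0.5×0.00593)² = 8.79e-06;  (3·δd/d)² = (3×0.0904)² = 0.0736;  (−½·δz/z)² = (-0.5×0.0509)² = 0.000647
δQ/Q = √(0.0743) = 0.273
Q = 62800, so δQ = 0.273 × 62800 = 17100.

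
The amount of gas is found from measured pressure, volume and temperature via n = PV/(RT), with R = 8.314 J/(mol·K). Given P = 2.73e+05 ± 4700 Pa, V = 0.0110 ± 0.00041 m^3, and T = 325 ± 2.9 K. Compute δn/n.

Each factor contributes (exponent × relative error)² to (δn/n)²:
  (1·δP/P)² = (1×0.0172)² = 0.000296;  (1·δV/V)² = (1×0.0373)² = 0.00139;  (-1·δT/T)² = (-1×0.00892)² = 7.96e-05
δn/n = √(0.00177) = 0.0420

0.0420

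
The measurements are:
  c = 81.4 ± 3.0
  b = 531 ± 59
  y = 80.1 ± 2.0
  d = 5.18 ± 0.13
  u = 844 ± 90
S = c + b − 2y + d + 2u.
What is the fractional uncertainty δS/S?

S is a linear combination, so absolute uncertainties add in quadrature:
  (δc)² = 9.00;  (δb)² = 3480;  (2·δy)² = 16.0;  (δd)² = 0.0169;  (2·δu)² = 32400
δS = √(35900) = 189
S = 2150, so δS/S = 189/2150 = 0.0883.

0.0883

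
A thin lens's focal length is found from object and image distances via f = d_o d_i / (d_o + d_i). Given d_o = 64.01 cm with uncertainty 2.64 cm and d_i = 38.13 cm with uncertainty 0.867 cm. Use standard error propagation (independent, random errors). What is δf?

0.501 cm

∂f/∂d_o = (d_i/(d_o+d_i))² = 0.139;  ∂f/∂d_i = (d_o/(d_o+d_i))² = 0.393
δf = √((∂f/∂d_o · δd_o)² + (∂f/∂d_i · δd_i)²) = √(0.135 + 0.116) = 0.501 cm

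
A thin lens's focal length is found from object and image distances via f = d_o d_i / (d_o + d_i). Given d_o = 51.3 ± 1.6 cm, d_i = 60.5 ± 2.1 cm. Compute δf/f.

∂f/∂d_o = (d_i/(d_o+d_i))² = 0.293;  ∂f/∂d_i = (d_o/(d_o+d_i))² = 0.211
δf = √((∂f/∂d_o · δd_o)² + (∂f/∂d_i · δd_i)²) = √(0.220 + 0.195) = 0.644 cm
f = 27.8 cm, so δf/f = 0.644/27.8 = 0.0232.

0.0232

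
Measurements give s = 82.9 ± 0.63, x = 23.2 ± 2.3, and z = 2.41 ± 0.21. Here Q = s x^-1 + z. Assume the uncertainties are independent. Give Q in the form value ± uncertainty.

Let p = s·x^-1 = 3.57. δp/p = √((1·δs/s)² + (-1·δx/x)²) = √(5.78e-05 + 0.00983) = 0.0994, so δp = 0.355.
Q = p + z: δQ = √(δp² + δz²) = √(0.126 + 0.0441) = 0.413
Q = 5.98.

5.98 ± 0.413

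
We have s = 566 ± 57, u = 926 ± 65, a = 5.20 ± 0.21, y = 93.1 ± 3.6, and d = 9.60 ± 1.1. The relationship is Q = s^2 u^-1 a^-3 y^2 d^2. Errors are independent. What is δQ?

6.77e+05

Each factor contributes (exponent × relative error)² to (δQ/Q)²:
  (2·δs/s)² = (2×0.101)² = 0.0406;  (-1·δu/u)² = (-1×0.0702)² = 0.00493;  (-3·δa/a)² = (-3×0.0404)² = 0.0147;  (2·δy/y)² = (2×0.0387)² = 0.00598;  (2·δd/d)² = (2×0.115)² = 0.0525
δQ/Q = √(0.119) = 0.344
Q = 1.97e+06, so δQ = 0.344 × 1.97e+06 = 6.77e+05.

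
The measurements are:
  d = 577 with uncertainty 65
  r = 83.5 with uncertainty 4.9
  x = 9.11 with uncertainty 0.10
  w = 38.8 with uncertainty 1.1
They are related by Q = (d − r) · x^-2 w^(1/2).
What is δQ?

Let u = d − r = 494. δu = √(δd² + δr²) = √(4220 + 24.0) = 65.2, so δu/u = 0.132.
Q is then a monomial in u, x, w:
δQ/Q = √((δu/u)² + (-2·δx/x)² + (½·δw/w)²) = √(0.0174 + 0.000482 + 0.000201) = 0.135
Q = 37.0, so δQ = 0.135 × 37.0 = 4.99.

4.99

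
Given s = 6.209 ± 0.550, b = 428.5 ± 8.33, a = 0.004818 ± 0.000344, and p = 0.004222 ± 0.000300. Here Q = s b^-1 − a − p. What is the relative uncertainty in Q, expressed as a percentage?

Let w = s·b^-1 = 0.01449. δw/w = √((1·δs/s)² + (-1·δb/b)²) = √(0.00785 + 0.000378) = 0.0907, so δw = 0.00131.
Q = w − a − p: δQ = √(δw² + δa² + δp²) = √(1.73e-06 + 1.18e-07 + 9e-08) = 0.00139
Q = 0.005450, so δQ/Q = 0.00139/0.005450 = 0.255.

25.5%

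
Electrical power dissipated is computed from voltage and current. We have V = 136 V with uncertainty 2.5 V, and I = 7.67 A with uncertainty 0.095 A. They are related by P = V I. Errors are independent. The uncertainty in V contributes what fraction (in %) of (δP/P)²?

68.8%

(δP/P)² = (1·δV/V)² + (1·δI/I)²
  V term: (1×0.0184)² = 0.000338
  I term: (1×0.0124)² = 0.000153
Total = 0.000491. Share from V = 0.000338/0.000491 = 0.688.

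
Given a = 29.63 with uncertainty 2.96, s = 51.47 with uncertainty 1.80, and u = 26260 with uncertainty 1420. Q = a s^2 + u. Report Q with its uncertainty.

Let p = a·s^2 = 78490. δp/p = √((1·δa/a)² + (2·δs/s)²) = √(0.00998 + 0.00489) = 0.122, so δp = 9570.
Q = p + u: δQ = √(δp² + δu²) = √(9.16e+07 + 2.02e+06) = 9680
Q = 104800.

104800 ± 9680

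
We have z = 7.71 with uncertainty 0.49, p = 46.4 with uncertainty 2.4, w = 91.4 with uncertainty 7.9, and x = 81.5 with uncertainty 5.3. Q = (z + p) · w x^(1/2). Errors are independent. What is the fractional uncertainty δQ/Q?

0.103

Let u = z + p = 54.1. δu = √(δz² + δp²) = √(0.240 + 5.76) = 2.45, so δu/u = 0.0453.
Q is then a monomial in u, w, x:
δQ/Q = √((δu/u)² + (1·δw/w)² + (½·δx/x)²) = √(0.00205 + 0.00747 + 0.00106) = 0.103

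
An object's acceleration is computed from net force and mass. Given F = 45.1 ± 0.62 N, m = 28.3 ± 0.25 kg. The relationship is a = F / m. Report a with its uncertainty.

1.59 ± 0.0260 m/s^2

Relative error in a monomial: (δa/a)² = Σ (nᵢ · δxᵢ/xᵢ)².
  (1·δF/F)² = (1×0.0137)² = 0.000189;  (-1·δm/m)² = (-1×0.00883)² = 7.8e-05
δa/a = √(0.000267) = 0.0163
a = 1.59 m/s^2, so δa = 0.0163 × 1.59 = 0.0260 m/s^2.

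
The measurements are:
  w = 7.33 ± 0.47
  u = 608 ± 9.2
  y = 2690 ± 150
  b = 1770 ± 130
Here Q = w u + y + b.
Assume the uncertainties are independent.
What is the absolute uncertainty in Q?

354

Let p = w·u = 4460. δp/p = √((1·δw/w)² + (1·δu/u)²) = √(0.00411 + 0.000229) = 0.0659, so δp = 294.
Q = p + y + b: δQ = √(δp² + δy² + δb²) = √(86200 + 22500 + 16900) = 354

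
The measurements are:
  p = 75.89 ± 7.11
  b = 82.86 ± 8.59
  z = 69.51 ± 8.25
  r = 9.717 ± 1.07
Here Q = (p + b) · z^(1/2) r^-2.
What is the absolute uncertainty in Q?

Let u = p + b = 158.8. δu = √(δp² + δb²) = √(50.6 + 73.8) = 11.2, so δu/u = 0.0702.
Q is then a monomial in u, z, r:
δQ/Q = √((δu/u)² + (½·δz/z)² + (-2·δr/r)²) = √(0.00493 + 0.00352 + 0.0485) = 0.239
Q = 14.02, so δQ = 0.239 × 14.02 = 3.35.

3.35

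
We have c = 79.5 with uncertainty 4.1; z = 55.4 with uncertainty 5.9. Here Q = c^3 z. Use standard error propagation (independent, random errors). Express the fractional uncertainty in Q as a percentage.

18.8%

Relative error in a monomial: (δQ/Q)² = Σ (nᵢ · δxᵢ/xᵢ)².
  (3·δc/c)² = (3×0.0516)² = 0.0239;  (1·δz/z)² = (1×0.106)² = 0.0113
δQ/Q = √(0.0353) = 0.188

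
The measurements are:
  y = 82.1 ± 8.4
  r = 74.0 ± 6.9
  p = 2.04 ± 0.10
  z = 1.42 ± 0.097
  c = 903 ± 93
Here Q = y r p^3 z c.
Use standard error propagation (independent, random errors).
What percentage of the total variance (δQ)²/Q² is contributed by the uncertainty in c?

18.9%

(δQ/Q)² = (1·δy/y)² + (1·δr/r)² + (3·δp/p)² + (1·δz/z)² + (1·δc/c)²
  y term: (1×0.102)² = 0.0105
  r term: (1×0.0932)² = 0.00869
  p term: (3×0.0490)² = 0.0216
  z term: (1×0.0683)² = 0.00467
  c term: (1×0.103)² = 0.0106
Total = 0.0561. Share from c = 0.0106/0.0561 = 0.189.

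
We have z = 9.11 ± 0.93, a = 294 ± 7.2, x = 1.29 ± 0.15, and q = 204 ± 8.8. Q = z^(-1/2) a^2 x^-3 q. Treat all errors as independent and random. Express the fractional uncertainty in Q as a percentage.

35.9%

For a monomial Q ∝ z^(-1/2), a^2, x^-3, q, fractional errors add in quadrature:
  (−½·δz/z)² = (-0.5×0.102)² = 0.00261;  (2·δa/a)² = (2×0.0245)² = 0.00240;  (-3·δx/x)² = (-3×0.116)² = 0.122;  (1·δq/q)² = (1×0.0431)² = 0.00186
δQ/Q = √(0.129) = 0.359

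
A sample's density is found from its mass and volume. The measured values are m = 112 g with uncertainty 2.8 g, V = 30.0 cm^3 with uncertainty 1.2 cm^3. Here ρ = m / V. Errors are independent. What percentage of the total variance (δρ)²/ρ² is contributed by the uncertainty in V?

71.9%

(δρ/ρ)² = (1·δm/m)² + (-1·δV/V)²
  m term: (1×0.0250)² = 0.000625
  V term: (-1×0.0400)² = 0.00160
Total = 0.00222. Share from V = 0.00160/0.00222 = 0.719.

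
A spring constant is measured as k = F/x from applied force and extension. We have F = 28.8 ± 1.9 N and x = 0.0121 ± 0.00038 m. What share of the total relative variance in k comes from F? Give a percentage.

(δk/k)² = (1·δF/F)² + (-1·δx/x)²
  F term: (1×0.0660)² = 0.00435
  x term: (-1×0.0314)² = 0.000986
Total = 0.00534. Share from F = 0.00435/0.00534 = 0.815.

81.5%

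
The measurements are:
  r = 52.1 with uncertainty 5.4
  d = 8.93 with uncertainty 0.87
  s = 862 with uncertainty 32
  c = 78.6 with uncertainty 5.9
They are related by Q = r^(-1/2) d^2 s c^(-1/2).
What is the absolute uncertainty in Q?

224

Products/powers → add relative errors in quadrature, weighted by exponent:
  (−½·δr/r)² = (-0.5×0.104)² = 0.00269;  (2·δd/d)² = (2×0.0974)² = 0.0380;  (1·δs/s)² = (1×0.0371)² = 0.00138;  (−½·δc/c)² = (-0.5×0.0751)² = 0.00141
δQ/Q = √(0.0434) = 0.208
Q = 1070, so δQ = 0.208 × 1070 = 224.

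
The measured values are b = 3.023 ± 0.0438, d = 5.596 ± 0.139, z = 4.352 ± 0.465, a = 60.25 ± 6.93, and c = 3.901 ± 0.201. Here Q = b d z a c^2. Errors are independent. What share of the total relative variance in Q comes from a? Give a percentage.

36.7%

(δQ/Q)² = (1·δb/b)² + (1·δd/d)² + (1·δz/z)² + (1·δa/a)² + (2·δc/c)²
  b term: (1×0.0145)² = 0.000210
  d term: (1×0.0248)² = 0.000617
  z term: (1×0.107)² = 0.0114
  a term: (1×0.115)² = 0.0132
  c term: (2×0.0515)² = 0.0106
Total = 0.0361. Share from a = 0.0132/0.0361 = 0.367.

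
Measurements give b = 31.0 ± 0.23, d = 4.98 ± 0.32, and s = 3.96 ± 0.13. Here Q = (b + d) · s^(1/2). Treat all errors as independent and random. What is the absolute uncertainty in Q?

Let u = b + d = 36.0. δu = √(δb² + δd²) = √(0.0529 + 0.102) = 0.394, so δu/u = 0.0110.
Q is then a monomial in u, s:
δQ/Q = √((δu/u)² + (½·δs/s)²) = √(0.000120 + 0.000269) = 0.0197
Q = 71.6, so δQ = 0.0197 × 71.6 = 1.41.

1.41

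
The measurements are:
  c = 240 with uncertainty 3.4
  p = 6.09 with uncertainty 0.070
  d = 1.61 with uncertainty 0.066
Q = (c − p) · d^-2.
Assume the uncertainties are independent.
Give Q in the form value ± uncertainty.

Let u = c − p = 234. δu = √(δc² + δp²) = √(11.6 + 0.00490) = 3.40, so δu/u = 0.0145.
Q is then a monomial in u, d:
δQ/Q = √((δu/u)² + (-2·δd/d)²) = √(0.000211 + 0.00672) = 0.0833
Q = 90.2, so δQ = 0.0833 × 90.2 = 7.51.

90.2 ± 7.51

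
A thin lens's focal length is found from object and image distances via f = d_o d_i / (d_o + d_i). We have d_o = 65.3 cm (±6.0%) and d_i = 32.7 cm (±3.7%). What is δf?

0.692 cm

∂f/∂d_o = (d_i/(d_o+d_i))² = 0.111;  ∂f/∂d_i = (d_o/(d_o+d_i))² = 0.444
δf = √((∂f/∂d_o · δd_o)² + (∂f/∂d_i · δd_i)²) = √(0.190 + 0.289) = 0.692 cm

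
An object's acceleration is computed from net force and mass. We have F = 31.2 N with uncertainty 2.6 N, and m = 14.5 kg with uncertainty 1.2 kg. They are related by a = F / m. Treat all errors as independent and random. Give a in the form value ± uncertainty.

2.15 ± 0.253 m/s^2

a is a product of powers, so relative uncertainties combine in quadrature:
  (1·δF/F)² = (1×0.0833)² = 0.00694;  (-1·δm/m)² = (-1×0.0828)² = 0.00685
δa/a = √(0.0138) = 0.117
a = 2.15 m/s^2, so δa = 0.117 × 2.15 = 0.253 m/s^2.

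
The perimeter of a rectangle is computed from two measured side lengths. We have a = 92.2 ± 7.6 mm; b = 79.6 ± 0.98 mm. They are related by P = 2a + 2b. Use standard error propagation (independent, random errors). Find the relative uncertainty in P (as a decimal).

P is a linear combination, so absolute uncertainties add in quadrature:
  (2·δa)² = 231;  (2·δb)² = 3.84
δP = √(235) = 15.3 mm
P = 344 mm, so δP/P = 15.3/344 = 0.0446.

0.0446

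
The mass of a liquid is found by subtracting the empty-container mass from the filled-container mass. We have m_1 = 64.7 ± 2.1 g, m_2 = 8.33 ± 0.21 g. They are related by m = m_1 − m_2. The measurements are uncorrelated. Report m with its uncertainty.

56.4 ± 2.11 g

Sums and differences: (δm)² = Σ (cᵢ δxᵢ)².
  (δm_1)² = 4.41;  (δm_2)² = 0.0441
δm = √(4.45) = 2.11 g
m = 56.4 g.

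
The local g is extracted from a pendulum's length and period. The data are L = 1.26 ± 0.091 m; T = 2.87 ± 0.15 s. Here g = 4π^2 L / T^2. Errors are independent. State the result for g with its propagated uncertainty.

6.04 ± 0.767 m/s^2

Relative error in a monomial: (δg/g)² = Σ (nᵢ · δxᵢ/xᵢ)².
  (1·δL/L)² = (1×0.0722)² = 0.00522;  (-2·δT/T)² = (-2×0.0523)² = 0.0109
δg/g = √(0.0161) = 0.127
g = 6.04 m/s^2, so δg = 0.127 × 6.04 = 0.767 m/s^2.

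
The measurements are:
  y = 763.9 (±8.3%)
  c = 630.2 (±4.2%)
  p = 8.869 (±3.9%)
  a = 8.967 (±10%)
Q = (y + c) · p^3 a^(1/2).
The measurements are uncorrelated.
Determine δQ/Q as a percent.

13.6%

Let u = y + c = 1394. δu = √(δy² + δc²) = √(4020 + 701) = 68.7, so δu/u = 0.0493.
Q is then a monomial in u, p, a:
δQ/Q = √((δu/u)² + (3·δp/p)² + (½·δa/a)²) = √(0.00243 + 0.0137 + 0.00250) = 0.136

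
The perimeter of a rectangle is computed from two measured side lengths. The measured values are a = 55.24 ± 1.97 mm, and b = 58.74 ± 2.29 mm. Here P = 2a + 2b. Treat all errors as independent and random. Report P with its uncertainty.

P is a linear combination, so absolute uncertainties add in quadrature:
  (2·δa)² = 15.5;  (2·δb)² = 21.0
δP = √(36.5) = 6.04 mm
P = 228.0 mm.

228.0 ± 6.04 mm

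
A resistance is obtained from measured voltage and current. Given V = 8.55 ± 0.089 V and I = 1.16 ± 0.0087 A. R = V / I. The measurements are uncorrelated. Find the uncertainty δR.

Products/powers → add relative errors in quadrature, weighted by exponent:
  (1·δV/V)² = (1×0.0104)² = 0.000108;  (-1·δI/I)² = (-1×0.00750)² = 5.62e-05
δR/R = √(0.000165) = 0.0128
R = 7.37 Ω, so δR = 0.0128 × 7.37 = 0.0946 Ω.

0.0946 Ω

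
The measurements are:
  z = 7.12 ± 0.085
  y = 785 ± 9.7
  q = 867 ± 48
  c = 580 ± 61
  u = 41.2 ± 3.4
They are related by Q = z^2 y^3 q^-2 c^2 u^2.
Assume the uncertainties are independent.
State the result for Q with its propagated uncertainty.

Relative error in a monomial: (δQ/Q)² = Σ (nᵢ · δxᵢ/xᵢ)².
  (2·δz/z)² = (2×0.0119)² = 0.000570;  (3·δy/y)² = (3×0.0124)² = 0.00137;  (-2·δq/q)² = (-2×0.0554)² = 0.0123;  (2·δc/c)² = (2×0.105)² = 0.0442;  (2·δu/u)² = (2×0.0825)² = 0.0272
δQ/Q = √(0.0857) = 0.293
Q = 1.86e+13, so δQ = 0.293 × 1.86e+13 = 5.45e+12.

(1.86 ± 0.545) × 10^13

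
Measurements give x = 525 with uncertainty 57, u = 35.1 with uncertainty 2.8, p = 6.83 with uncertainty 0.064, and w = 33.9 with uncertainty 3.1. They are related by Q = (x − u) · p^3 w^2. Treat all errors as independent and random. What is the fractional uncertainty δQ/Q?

0.219

Let h = x − u = 490. δh = √(δx² + δu²) = √(3250 + 7.84) = 57.1, so δh/h = 0.116.
Q is then a monomial in h, p, w:
δQ/Q = √((δh/h)² + (3·δp/p)² + (2·δw/w)²) = √(0.0136 + 0.000790 + 0.0334) = 0.219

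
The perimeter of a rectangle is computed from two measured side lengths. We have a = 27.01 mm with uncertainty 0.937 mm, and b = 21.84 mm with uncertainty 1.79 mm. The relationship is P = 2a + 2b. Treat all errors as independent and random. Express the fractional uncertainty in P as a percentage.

4.14%

Each term contributes (cᵢ δxᵢ)² to (δP)²:
  (2·δa)² = 3.51;  (2·δb)² = 12.8
δP = √(16.3) = 4.04 mm
P = 97.70 mm, so δP/P = 4.04/97.70 = 0.0414.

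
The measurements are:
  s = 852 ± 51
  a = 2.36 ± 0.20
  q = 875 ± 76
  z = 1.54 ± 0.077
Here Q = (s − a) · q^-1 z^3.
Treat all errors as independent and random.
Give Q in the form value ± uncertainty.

3.55 ± 0.651

Let u = s − a = 850. δu = √(δs² + δa²) = √(2600 + 0.0400) = 51.0, so δu/u = 0.0600.
Q is then a monomial in u, q, z:
δQ/Q = √((δu/u)² + (-1·δq/q)² + (3·δz/z)²) = √(0.00360 + 0.00754 + 0.0225) = 0.183
Q = 3.55, so δQ = 0.183 × 3.55 = 0.651.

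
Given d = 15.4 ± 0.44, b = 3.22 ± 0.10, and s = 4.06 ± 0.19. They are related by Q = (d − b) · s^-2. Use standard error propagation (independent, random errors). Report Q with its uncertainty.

Let u = d − b = 12.2. δu = √(δd² + δb²) = √(0.194 + 0.0100) = 0.451, so δu/u = 0.0370.
Q is then a monomial in u, s:
δQ/Q = √((δu/u)² + (-2·δs/s)²) = √(0.00137 + 0.00876) = 0.101
Q = 0.739, so δQ = 0.101 × 0.739 = 0.0744.

0.739 ± 0.0744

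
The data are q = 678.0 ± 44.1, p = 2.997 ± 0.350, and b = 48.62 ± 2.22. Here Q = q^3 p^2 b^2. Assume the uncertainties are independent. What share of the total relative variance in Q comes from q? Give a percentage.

(δQ/Q)² = (3·δq/q)² + (2·δp/p)² + (2·δb/b)²
  q term: (3×0.0650)² = 0.0381
  p term: (2×0.117)² = 0.0546
  b term: (2×0.0457)² = 0.00834
Total = 0.101. Share from q = 0.0381/0.101 = 0.377.

37.7%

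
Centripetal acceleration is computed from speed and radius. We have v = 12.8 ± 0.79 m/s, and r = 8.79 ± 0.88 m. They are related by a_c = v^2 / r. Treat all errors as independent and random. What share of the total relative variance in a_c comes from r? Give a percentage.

(δa_c/a_c)² = (2·δv/v)² + (-1·δr/r)²
  v term: (2×0.0617)² = 0.0152
  r term: (-1×0.100)² = 0.0100
Total = 0.0253. Share from r = 0.0100/0.0253 = 0.397.

39.7%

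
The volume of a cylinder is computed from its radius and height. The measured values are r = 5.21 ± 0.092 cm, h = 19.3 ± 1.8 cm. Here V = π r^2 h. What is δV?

V is a product of powers, so relative uncertainties combine in quadrature:
  (2·δr/r)² = (2×0.0177)² = 0.00125;  (1·δh/h)² = (1×0.0933)² = 0.00870
δV/V = √(0.00995) = 0.0997
V = 1650 cm^3, so δV = 0.0997 × 1650 = 164 cm^3.

164 cm^3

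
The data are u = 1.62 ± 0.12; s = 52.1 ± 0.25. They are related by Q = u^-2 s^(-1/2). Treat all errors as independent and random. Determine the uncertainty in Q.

Relative error in a monomial: (δQ/Q)² = Σ (nᵢ · δxᵢ/xᵢ)².
  (-2·δu/u)² = (-2×0.0741)² = 0.0219;  (−½·δs/s)² = (-0.5×0.00480)² = 5.76e-06
δQ/Q = √(0.0220) = 0.148
Q = 0.0528, so δQ = 0.148 × 0.0528 = 0.00782.

0.00782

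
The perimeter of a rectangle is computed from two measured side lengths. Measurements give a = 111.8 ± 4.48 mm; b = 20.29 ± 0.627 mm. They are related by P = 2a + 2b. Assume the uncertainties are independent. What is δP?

9.05 mm

P is a linear combination, so absolute uncertainties add in quadrature:
  (2·δa)² = 80.3;  (2·δb)² = 1.57
δP = √(81.9) = 9.05 mm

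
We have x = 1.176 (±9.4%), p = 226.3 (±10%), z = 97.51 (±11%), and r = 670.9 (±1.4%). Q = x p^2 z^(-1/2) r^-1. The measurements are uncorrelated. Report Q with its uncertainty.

9.091 ± 2.07

Each factor contributes (exponent × relative error)² to (δQ/Q)²:
  (1·δx/x)² = (1×0.0940)² = 0.00884;  (2·δp/p)² = (2×0.100)² = 0.0400;  (−½·δz/z)² = (-0.5×0.110)² = 0.00302;  (-1·δr/r)² = (-1×0.0140)² = 0.000196
δQ/Q = √(0.0521) = 0.228
Q = 9.091, so δQ = 0.228 × 9.091 = 2.07.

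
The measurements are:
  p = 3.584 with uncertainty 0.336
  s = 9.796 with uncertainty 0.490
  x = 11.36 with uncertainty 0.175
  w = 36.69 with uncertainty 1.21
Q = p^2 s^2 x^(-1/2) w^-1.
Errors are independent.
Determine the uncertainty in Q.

Q is a product of powers, so relative uncertainties combine in quadrature:
  (2·δp/p)² = (2×0.0938)² = 0.0352;  (2·δs/s)² = (2×0.0500)² = 0.0100;  (−½·δx/x)² = (-0.5×0.0154)² = 5.93e-05;  (-1·δw/w)² = (-1×0.0330)² = 0.00109
δQ/Q = √(0.0463) = 0.215
Q = 9.968, so δQ = 0.215 × 9.968 = 2.15.

2.15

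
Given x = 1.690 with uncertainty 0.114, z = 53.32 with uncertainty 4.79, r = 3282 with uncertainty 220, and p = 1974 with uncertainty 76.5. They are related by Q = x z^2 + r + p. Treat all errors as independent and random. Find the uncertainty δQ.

Let w = x·z^2 = 4805. δw/w = √((1·δx/x)² + (2·δz/z)²) = √(0.00455 + 0.0323) = 0.192, so δw = 922.
Q = w + r + p: δQ = √(δw² + δr² + δp²) = √(8.5e+05 + 48400 + 5850) = 951

951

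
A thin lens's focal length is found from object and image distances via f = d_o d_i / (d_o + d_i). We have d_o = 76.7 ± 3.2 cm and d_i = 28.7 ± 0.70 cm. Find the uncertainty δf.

0.440 cm

∂f/∂d_o = (d_i/(d_o+d_i))² = 0.0741;  ∂f/∂d_i = (d_o/(d_o+d_i))² = 0.530
δf = √((∂f/∂d_o · δd_o)² + (∂f/∂d_i · δd_i)²) = √(0.0563 + 0.137) = 0.440 cm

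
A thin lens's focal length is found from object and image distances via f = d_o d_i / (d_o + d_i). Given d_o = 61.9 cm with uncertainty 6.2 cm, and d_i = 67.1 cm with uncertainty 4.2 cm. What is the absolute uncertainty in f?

∂f/∂d_o = (d_i/(d_o+d_i))² = 0.271;  ∂f/∂d_i = (d_o/(d_o+d_i))² = 0.230
δf = √((∂f/∂d_o · δd_o)² + (∂f/∂d_i · δd_i)²) = √(2.81 + 0.935) = 1.94 cm

1.94 cm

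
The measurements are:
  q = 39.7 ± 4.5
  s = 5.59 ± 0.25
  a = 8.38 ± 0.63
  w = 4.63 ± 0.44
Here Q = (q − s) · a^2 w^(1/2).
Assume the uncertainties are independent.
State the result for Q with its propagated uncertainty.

5150 ± 1060

Let u = q − s = 34.1. δu = √(δq² + δs²) = √(20.2 + 0.0625) = 4.51, so δu/u = 0.132.
Q is then a monomial in u, a, w:
δQ/Q = √((δu/u)² + (2·δa/a)² + (½·δw/w)²) = √(0.0175 + 0.0226 + 0.00226) = 0.206
Q = 5150, so δQ = 0.206 × 5150 = 1060.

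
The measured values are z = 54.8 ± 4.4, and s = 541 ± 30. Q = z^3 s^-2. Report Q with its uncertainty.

0.562 ± 0.149

For a monomial Q ∝ z^3, s^-2, fractional errors add in quadrature:
  (3·δz/z)² = (3×0.0803)² = 0.0580;  (-2·δs/s)² = (-2×0.0555)² = 0.0123
δQ/Q = √(0.0703) = 0.265
Q = 0.562, so δQ = 0.265 × 0.562 = 0.149.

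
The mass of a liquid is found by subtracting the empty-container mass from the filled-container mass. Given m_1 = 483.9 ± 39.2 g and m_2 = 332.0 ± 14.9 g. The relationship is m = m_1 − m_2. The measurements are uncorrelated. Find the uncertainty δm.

For a sum/difference, combine absolute errors in quadrature:
  (δm_1)² = 1540;  (δm_2)² = 222
δm = √(1760) = 41.9 g

41.9 g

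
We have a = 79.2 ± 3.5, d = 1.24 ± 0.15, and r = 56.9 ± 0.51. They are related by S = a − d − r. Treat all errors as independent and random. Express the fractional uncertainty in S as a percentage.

16.8%

Sums and differences: (δS)² = Σ (cᵢ δxᵢ)².
  (δa)² = 12.2;  (δd)² = 0.0225;  (δr)² = 0.260
δS = √(12.5) = 3.54
S = 21.1, so δS/S = 3.54/21.1 = 0.168.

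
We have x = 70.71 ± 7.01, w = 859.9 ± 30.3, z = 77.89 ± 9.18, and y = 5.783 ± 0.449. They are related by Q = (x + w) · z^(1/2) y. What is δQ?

Let u = x + w = 930.6. δu = √(δx² + δw²) = √(49.1 + 918) = 31.1, so δu/u = 0.0334.
Q is then a monomial in u, z, y:
δQ/Q = √((δu/u)² + (½·δz/z)² + (1·δy/y)²) = √(0.00112 + 0.00347 + 0.00603) = 0.103
Q = 47500, so δQ = 0.103 × 47500 = 4890.

4890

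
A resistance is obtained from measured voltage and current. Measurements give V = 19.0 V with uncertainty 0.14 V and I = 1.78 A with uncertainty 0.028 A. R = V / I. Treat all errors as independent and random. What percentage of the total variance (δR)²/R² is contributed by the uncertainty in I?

(δR/R)² = (1·δV/V)² + (-1·δI/I)²
  V term: (1×0.00737)² = 5.43e-05
  I term: (-1×0.0157)² = 0.000247
Total = 0.000302. Share from I = 0.000247/0.000302 = 0.820.

82.0%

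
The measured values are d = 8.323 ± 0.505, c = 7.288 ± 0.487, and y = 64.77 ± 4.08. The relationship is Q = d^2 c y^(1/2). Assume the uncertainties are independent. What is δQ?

577

Since Q is a product/quotient, work with relative uncertainties:
  (2·δd/d)² = (2×0.0607)² = 0.0147;  (1·δc/c)² = (1×0.0668)² = 0.00447;  (½·δy/y)² = (0.5×0.0630)² = 0.000992
δQ/Q = √(0.0202) = 0.142
Q = 4063, so δQ = 0.142 × 4063 = 577.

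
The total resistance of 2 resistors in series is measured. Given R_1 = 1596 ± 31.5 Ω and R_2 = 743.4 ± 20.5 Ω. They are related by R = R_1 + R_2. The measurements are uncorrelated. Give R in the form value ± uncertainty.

Absolute uncertainties add in quadrature for a linear combination:
  (δR_1)² = 992;  (δR_2)² = 420
δR = √(1410) = 37.6 Ω
R = 2339 Ω.

2339 ± 37.6 Ω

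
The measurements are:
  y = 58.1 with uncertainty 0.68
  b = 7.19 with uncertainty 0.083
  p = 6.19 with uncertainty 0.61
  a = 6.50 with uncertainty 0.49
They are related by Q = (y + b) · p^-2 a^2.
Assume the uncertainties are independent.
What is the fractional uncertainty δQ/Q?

0.248

Let u = y + b = 65.3. δu = √(δy² + δb²) = √(0.462 + 0.00689) = 0.685, so δu/u = 0.0105.
Q is then a monomial in u, p, a:
δQ/Q = √((δu/u)² + (-2·δp/p)² + (2·δa/a)²) = √(0.000110 + 0.0388 + 0.0227) = 0.248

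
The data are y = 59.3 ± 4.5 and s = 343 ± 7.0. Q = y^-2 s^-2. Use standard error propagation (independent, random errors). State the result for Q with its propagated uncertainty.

Q is a product of powers, so relative uncertainties combine in quadrature:
  (-2·δy/y)² = (-2×0.0759)² = 0.0230;  (-2·δs/s)² = (-2×0.0204)² = 0.00167
δQ/Q = √(0.0247) = 0.157
Q = 2.42e-09, so δQ = 0.157 × 2.42e-09 = 3.8e-10.

(2.42 ± 0.380) × 10^-9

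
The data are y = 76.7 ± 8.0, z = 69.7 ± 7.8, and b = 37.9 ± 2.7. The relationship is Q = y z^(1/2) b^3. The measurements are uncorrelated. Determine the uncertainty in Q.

Each factor contributes (exponent × relative error)² to (δQ/Q)²:
  (1·δy/y)² = (1×0.104)² = 0.0109;  (½·δz/z)² = (0.5×0.112)² = 0.00313;  (3·δb/b)² = (3×0.0712)² = 0.0457
δQ/Q = √(0.0597) = 0.244
Q = 3.49e+07, so δQ = 0.244 × 3.49e+07 = 8.52e+06.

8.52e+06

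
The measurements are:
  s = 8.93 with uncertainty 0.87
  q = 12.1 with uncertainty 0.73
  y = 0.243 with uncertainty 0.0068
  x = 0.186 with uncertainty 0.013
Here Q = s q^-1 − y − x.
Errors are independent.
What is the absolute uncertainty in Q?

0.0858

Let p = s·q^-1 = 0.738. δp/p = √((1·δs/s)² + (-1·δq/q)²) = √(0.00949 + 0.00364) = 0.115, so δp = 0.0846.
Q = p − y − x: δQ = √(δp² + δy² + δx²) = √(0.00715 + 4.62e-05 + 0.000169) = 0.0858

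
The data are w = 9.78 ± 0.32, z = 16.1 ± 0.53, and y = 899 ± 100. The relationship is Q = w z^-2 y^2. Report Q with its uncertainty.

Q is a product of powers, so relative uncertainties combine in quadrature:
  (1·δw/w)² = (1×0.0327)² = 0.00107;  (-2·δz/z)² = (-2×0.0329)² = 0.00433;  (2·δy/y)² = (2×0.111)² = 0.0495
δQ/Q = √(0.0549) = 0.234
Q = 30500, so δQ = 0.234 × 30500 = 7140.

30500 ± 7140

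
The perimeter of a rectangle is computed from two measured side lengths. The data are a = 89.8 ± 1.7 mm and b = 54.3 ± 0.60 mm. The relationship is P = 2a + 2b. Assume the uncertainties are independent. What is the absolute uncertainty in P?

For a sum/difference, combine absolute errors in quadrature:
  (2·δa)² = 11.6;  (2·δb)² = 1.44
δP = √(13.0) = 3.61 mm

3.61 mm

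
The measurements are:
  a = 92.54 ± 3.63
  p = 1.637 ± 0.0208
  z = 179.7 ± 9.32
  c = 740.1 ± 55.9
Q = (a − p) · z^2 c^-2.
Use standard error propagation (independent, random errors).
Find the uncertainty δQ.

Let u = a − p = 90.90. δu = √(δa² + δp²) = √(13.2 + 0.000433) = 3.63, so δu/u = 0.0399.
Q is then a monomial in u, z, c:
δQ/Q = √((δu/u)² + (2·δz/z)² + (-2·δc/c)²) = √(0.00159 + 0.0108 + 0.0228) = 0.188
Q = 5.359, so δQ = 0.188 × 5.359 = 1.01.

1.01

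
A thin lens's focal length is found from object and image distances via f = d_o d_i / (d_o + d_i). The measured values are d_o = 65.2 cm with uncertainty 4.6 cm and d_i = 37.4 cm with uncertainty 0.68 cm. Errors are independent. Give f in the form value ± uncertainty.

∂f/∂d_o = (d_i/(d_o+d_i))² = 0.133;  ∂f/∂d_i = (d_o/(d_o+d_i))² = 0.404
δf = √((∂f/∂d_o · δd_o)² + (∂f/∂d_i · δd_i)²) = √(0.374 + 0.0754) = 0.670 cm
f = 23.8 cm.

23.8 ± 0.670 cm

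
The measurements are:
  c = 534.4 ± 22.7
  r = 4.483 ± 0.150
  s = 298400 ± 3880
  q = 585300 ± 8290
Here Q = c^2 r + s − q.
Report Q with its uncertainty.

Let p = c^2·r = 1.28e+06. δp/p = √((2·δc/c)² + (1·δr/r)²) = √(0.00722 + 0.00112) = 0.0913, so δp = 1.17e+05.
Q = p + s − q: δQ = √(δp² + δs² + δq²) = √(1.37e+10 + 1.51e+07 + 6.87e+07) = 1.17e+05
Q = 993400.

(9.934 ± 1.17) × 10^5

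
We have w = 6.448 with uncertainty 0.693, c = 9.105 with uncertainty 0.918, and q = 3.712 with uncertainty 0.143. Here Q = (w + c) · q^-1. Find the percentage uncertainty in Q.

8.34%

Let u = w + c = 15.55. δu = √(δw² + δc²) = √(0.480 + 0.843) = 1.15, so δu/u = 0.0740.
Q is then a monomial in u, q:
δQ/Q = √((δu/u)² + (-1·δq/q)²) = √(0.00547 + 0.00148) = 0.0834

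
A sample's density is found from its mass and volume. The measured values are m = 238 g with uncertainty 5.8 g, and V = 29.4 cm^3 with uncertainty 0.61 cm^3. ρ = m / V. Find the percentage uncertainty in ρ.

3.20%

Products/powers → add relative errors in quadrature, weighted by exponent:
  (1·δm/m)² = (1×0.0244)² = 0.000594;  (-1·δV/V)² = (-1×0.0207)² = 0.000430
δρ/ρ = √(0.00102) = 0.0320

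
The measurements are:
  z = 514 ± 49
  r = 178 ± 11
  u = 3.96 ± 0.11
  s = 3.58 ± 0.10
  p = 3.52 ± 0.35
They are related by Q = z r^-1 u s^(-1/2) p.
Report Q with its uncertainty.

Q is a product of powers, so relative uncertainties combine in quadrature:
  (1·δz/z)² = (1×0.0953)² = 0.00909;  (-1·δr/r)² = (-1×0.0618)² = 0.00382;  (1·δu/u)² = (1×0.0278)² = 0.000772;  (−½·δs/s)² = (-0.5×0.0279)² = 0.000195;  (1·δp/p)² = (1×0.0994)² = 0.00989
δQ/Q = √(0.0238) = 0.154
Q = 21.3, so δQ = 0.154 × 21.3 = 3.28.

21.3 ± 3.28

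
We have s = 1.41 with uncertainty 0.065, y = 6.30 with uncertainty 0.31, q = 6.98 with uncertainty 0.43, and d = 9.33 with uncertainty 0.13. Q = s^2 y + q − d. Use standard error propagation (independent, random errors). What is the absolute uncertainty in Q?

1.38

Let p = s^2·y = 12.5. δp/p = √((2·δs/s)² + (1·δy/y)²) = √(0.00850 + 0.00242) = 0.105, so δp = 1.31.
Q = p + q − d: δQ = √(δp² + δq² + δd²) = √(1.71 + 0.185 + 0.0169) = 1.38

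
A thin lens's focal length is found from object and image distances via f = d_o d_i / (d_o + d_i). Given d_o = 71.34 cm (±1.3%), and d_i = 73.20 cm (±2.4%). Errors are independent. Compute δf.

0.490 cm

∂f/∂d_o = (d_i/(d_o+d_i))² = 0.256;  ∂f/∂d_i = (d_o/(d_o+d_i))² = 0.244
δf = √((∂f/∂d_o · δd_o)² + (∂f/∂d_i · δd_i)²) = √(0.0566 + 0.183) = 0.490 cm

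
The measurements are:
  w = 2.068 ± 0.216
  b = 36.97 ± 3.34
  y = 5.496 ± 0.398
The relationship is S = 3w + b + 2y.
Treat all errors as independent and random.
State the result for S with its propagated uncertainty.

Absolute uncertainties add in quadrature for a linear combination:
  (3·δw)² = 0.420;  (δb)² = 11.2;  (2·δy)² = 0.634
δS = √(12.2) = 3.49
S = 54.17.

54.17 ± 3.49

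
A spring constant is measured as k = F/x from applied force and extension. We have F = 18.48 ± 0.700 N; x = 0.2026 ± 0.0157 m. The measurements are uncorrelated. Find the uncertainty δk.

7.87 N/m

Since k is a product/quotient, work with relative uncertainties:
  (1·δF/F)² = (1×0.0379)² = 0.00143;  (-1·δx/x)² = (-1×0.0775)² = 0.00601
δk/k = √(0.00744) = 0.0863
k = 91.21 N/m, so δk = 0.0863 × 91.21 = 7.87 N/m.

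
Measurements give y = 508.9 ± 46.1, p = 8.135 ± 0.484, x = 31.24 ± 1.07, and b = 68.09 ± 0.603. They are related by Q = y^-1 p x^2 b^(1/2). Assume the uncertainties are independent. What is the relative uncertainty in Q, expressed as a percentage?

12.8%

For a monomial Q ∝ y^-1, p, x^2, b^(1/2), fractional errors add in quadrature:
  (-1·δy/y)² = (-1×0.0906)² = 0.00821;  (1·δp/p)² = (1×0.0595)² = 0.00354;  (2·δx/x)² = (2×0.0343)² = 0.00469;  (½·δb/b)² = (0.5×0.00886)² = 1.96e-05
δQ/Q = √(0.0165) = 0.128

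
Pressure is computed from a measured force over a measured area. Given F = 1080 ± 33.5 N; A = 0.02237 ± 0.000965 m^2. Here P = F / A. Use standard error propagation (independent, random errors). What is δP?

2570 Pa

Relative error in a monomial: (δP/P)² = Σ (nᵢ · δxᵢ/xᵢ)².
  (1·δF/F)² = (1×0.0310)² = 0.000962;  (-1·δA/A)² = (-1×0.0431)² = 0.00186
δP/P = √(0.00282) = 0.0531
P = 48280 Pa, so δP = 0.0531 × 48280 = 2570 Pa.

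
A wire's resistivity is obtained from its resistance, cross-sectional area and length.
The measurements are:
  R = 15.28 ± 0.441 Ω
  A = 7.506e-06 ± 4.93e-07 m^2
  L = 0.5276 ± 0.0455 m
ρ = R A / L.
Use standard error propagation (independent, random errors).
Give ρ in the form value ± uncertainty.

Since ρ is a product/quotient, work with relative uncertainties:
  (1·δR/R)² = (1×0.0289)² = 0.000833;  (1·δA/A)² = (1×0.0657)² = 0.00431;  (-1·δL/L)² = (-1×0.0862)² = 0.00744
δρ/ρ = √(0.0126) = 0.112
ρ = 0.0002174 Ω·m, so δρ = 0.112 × 0.0002174 = 2.44e-05 Ω·m.

(2.174 ± 0.244) × 10^-4 Ω·m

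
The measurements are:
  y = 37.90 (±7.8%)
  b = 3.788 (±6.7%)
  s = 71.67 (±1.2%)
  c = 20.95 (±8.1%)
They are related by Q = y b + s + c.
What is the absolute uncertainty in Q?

Let p = y·b = 143.6. δp/p = √((1·δy/y)² + (1·δb/b)²) = √(0.00608 + 0.00449) = 0.103, so δp = 14.8.
Q = p + s + c: δQ = √(δp² + δs² + δc²) = √(218 + 0.740 + 2.88) = 14.9

14.9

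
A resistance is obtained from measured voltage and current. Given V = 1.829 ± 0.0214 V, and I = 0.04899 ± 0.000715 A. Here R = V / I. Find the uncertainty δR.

0.698 Ω

R is a product of powers, so relative uncertainties combine in quadrature:
  (1·δV/V)² = (1×0.0117)² = 0.000137;  (-1·δI/I)² = (-1×0.0146)² = 0.000213
δR/R = √(0.000350) = 0.0187
R = 37.33 Ω, so δR = 0.0187 × 37.33 = 0.698 Ω.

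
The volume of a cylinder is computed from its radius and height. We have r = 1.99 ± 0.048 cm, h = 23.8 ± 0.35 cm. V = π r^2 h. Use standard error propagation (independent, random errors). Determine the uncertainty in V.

14.9 cm^3

Since V is a product/quotient, work with relative uncertainties:
  (2·δr/r)² = (2×0.0241)² = 0.00233;  (1·δh/h)² = (1×0.0147)² = 0.000216
δV/V = √(0.00254) = 0.0504
V = 296 cm^3, so δV = 0.0504 × 296 = 14.9 cm^3.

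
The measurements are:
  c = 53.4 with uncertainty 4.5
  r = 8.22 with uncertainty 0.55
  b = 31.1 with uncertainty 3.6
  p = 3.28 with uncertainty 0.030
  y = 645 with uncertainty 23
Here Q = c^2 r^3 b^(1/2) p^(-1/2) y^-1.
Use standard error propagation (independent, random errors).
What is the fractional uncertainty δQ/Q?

0.271

For a monomial Q ∝ c^2, r^3, b^(1/2), p^(-1/2), y^-1, fractional errors add in quadrature:
  (2·δc/c)² = (2×0.0843)² = 0.0284;  (3·δr/r)² = (3×0.0669)² = 0.0403;  (½·δb/b)² = (0.5×0.116)² = 0.00335;  (−½·δp/p)² = (-0.5×0.00915)² = 2.09e-05;  (-1·δy/y)² = (-1×0.0357)² = 0.00127
δQ/Q = √(0.0733) = 0.271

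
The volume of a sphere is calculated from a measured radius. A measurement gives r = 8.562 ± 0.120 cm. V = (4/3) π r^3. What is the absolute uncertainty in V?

111 cm^3

V is a product of powers, so relative uncertainties combine in quadrature:
  (3·δr/r)² = (3×0.0140)² = 0.00177
δV/V = √(0.00177) = 0.0420
V = 2629 cm^3, so δV = 0.0420 × 2629 = 111 cm^3.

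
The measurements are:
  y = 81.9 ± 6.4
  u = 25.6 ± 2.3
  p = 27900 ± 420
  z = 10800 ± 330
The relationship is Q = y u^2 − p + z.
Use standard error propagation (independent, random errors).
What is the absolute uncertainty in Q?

Let w = y·u^2 = 53700. δw/w = √((1·δy/y)² + (2·δu/u)²) = √(0.00611 + 0.0323) = 0.196, so δw = 10500.
Q = w − p + z: δQ = √(δw² + δp² + δz²) = √(1.11e+08 + 1.76e+05 + 1.09e+05) = 10500

10500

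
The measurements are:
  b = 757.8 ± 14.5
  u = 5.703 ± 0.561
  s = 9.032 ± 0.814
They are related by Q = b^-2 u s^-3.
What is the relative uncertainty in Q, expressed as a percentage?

29.0%

Products/powers → add relative errors in quadrature, weighted by exponent:
  (-2·δb/b)² = (-2×0.0191)² = 0.00146;  (1·δu/u)² = (1×0.0984)² = 0.00968;  (-3·δs/s)² = (-3×0.0901)² = 0.0731
δQ/Q = √(0.0842) = 0.290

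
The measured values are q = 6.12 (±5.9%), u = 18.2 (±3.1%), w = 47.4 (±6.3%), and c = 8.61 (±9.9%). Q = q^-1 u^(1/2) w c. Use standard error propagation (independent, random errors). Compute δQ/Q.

0.132

Q is a product of powers, so relative uncertainties combine in quadrature:
  (-1·δq/q)² = (-1×0.0590)² = 0.00348;  (½·δu/u)² = (0.5×0.0310)² = 0.000240;  (1·δw/w)² = (1×0.0630)² = 0.00397;  (1·δc/c)² = (1×0.0990)² = 0.00980
δQ/Q = √(0.0175) = 0.132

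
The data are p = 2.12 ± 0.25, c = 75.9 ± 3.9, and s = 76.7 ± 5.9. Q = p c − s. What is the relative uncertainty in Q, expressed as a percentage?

25.6%

Let w = p·c = 161. δw/w = √((1·δp/p)² + (1·δc/c)²) = √(0.0139 + 0.00264) = 0.129, so δw = 20.7.
Q = w − s: δQ = √(δw² + δs²) = √(428 + 34.8) = 21.5
Q = 84.2, so δQ/Q = 21.5/84.2 = 0.256.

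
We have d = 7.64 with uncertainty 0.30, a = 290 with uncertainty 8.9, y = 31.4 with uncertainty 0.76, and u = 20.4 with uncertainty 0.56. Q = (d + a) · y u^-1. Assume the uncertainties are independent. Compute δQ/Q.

Let w = d + a = 298. δw = √(δd² + δa²) = √(0.0900 + 79.2) = 8.91, so δw/w = 0.0299.
Q is then a monomial in w, y, u:
δQ/Q = √((δw/w)² + (1·δy/y)² + (-1·δu/u)²) = √(0.000895 + 0.000586 + 0.000754) = 0.0473

0.0473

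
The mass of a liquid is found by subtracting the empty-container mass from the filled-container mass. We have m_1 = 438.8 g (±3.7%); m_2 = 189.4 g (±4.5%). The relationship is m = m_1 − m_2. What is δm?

m is a linear combination, so absolute uncertainties add in quadrature:
  (δm_1)² = 264;  (δm_2)² = 72.6
δm = √(336) = 18.3 g

18.3 g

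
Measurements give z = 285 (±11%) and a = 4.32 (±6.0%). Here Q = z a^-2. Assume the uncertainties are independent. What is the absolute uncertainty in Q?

2.49

Products/powers → add relative errors in quadrature, weighted by exponent:
  (1·δz/z)² = (1×0.110)² = 0.0121;  (-2·δa/a)² = (-2×0.0600)² = 0.0144
δQ/Q = √(0.0265) = 0.163
Q = 15.3, so δQ = 0.163 × 15.3 = 2.49.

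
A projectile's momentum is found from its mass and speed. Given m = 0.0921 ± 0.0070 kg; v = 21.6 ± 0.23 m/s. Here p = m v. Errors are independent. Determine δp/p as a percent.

7.67%

For a monomial p ∝ m, v, fractional errors add in quadrature:
  (1·δm/m)² = (1×0.0760)² = 0.00578;  (1·δv/v)² = (1×0.0106)² = 0.000113
δp/p = √(0.00589) = 0.0767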